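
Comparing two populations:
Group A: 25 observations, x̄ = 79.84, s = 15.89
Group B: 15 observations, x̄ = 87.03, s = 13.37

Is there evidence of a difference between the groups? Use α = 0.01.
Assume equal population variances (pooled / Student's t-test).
Student's two-sample t-test (equal variances):
H₀: μ₁ = μ₂
H₁: μ₁ ≠ μ₂
df = n₁ + n₂ - 2 = 38
Pooled variance s_p² = [(n₁-1)s₁² + (n₂-1)s₂²] / (n₁ + n₂ - 2) = [(24)(15.89²) + (14)(13.37²)] / 38 = 225.3265
SE = √(s_p²(1/n₁ + 1/n₂)) = √(225.3265 × (1/25 + 1/15)) = 4.9025
t = (x̄₁ - x̄₂) / SE = (79.84 - 87.03) / 4.9025 = -7.19 / 4.9025 = -1.467
p-value = 0.1507

Since p-value > α = 0.01, we fail to reject H₀.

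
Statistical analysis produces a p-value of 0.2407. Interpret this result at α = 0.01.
Since p = 0.2407 > α = 0.01, fail to reject H₀.
There is insufficient evidence to reject the null hypothesis; the result is not statistically significant at the 0.01 level.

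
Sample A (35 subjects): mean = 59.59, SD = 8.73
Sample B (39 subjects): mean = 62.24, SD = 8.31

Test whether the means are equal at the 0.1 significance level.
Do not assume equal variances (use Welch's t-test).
Welch's two-sample t-test:
H₀: μ₁ = μ₂
H₁: μ₁ ≠ μ₂
s₁²/n₁ = 8.73²/35 = 2.1775,  s₂²/n₂ = 8.31²/39 = 1.7707
SE = √(s₁²/n₁ + s₂²/n₂) = √(2.1775 + 1.7707) = 1.9870
df (Welch-Satterthwaite) = (s₁²/n₁ + s₂²/n₂)² / [(s₁²/n₁)²/(n₁-1) + (s₂²/n₂)²/(n₂-1)] ≈ 70.23
t = (x̄₁ - x̄₂) / SE = (59.59 - 62.24) / 1.9870 = -2.65 / 1.9870 = -1.334
p-value = 0.1866

Since p-value > α = 0.1, we fail to reject H₀.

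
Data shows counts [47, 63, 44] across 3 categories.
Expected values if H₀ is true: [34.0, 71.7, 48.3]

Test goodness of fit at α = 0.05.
Chi-square goodness of fit test:
H₀: observed counts match expected distribution
H₁: observed counts differ from expected distribution
df = k - 1 = 2
χ² = Σ(O - E)²/E
   = (47 - 34.0)²/34.0 + (63 - 71.7)²/71.7 + (44 - 48.3)²/48.3
   = 4.971 + 1.056 + 0.383
   = 6.41
p-value = 0.0406

Since p-value < α = 0.05, we reject H₀.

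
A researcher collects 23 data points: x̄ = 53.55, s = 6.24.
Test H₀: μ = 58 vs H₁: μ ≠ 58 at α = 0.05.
One-sample t-test:
H₀: μ = 58
H₁: μ ≠ 58
df = n - 1 = 22
t = (x̄ - μ₀) / (s/√n) = (53.55 - 58) / (6.24/√23) = -3.420
p-value = 0.0025

Since p-value < α = 0.05, we reject H₀.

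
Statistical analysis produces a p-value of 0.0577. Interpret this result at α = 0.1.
Since p = 0.0577 < α = 0.1, reject H₀.
There is sufficient evidence to reject the null hypothesis; the result is statistically significant at the 0.1 level.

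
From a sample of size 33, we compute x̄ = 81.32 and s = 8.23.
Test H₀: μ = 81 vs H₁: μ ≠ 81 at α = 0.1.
One-sample t-test:
H₀: μ = 81
H₁: μ ≠ 81
df = n - 1 = 32
t = (x̄ - μ₀) / (s/√n) = (81.32 - 81) / (8.23/√33) = 0.223
p-value = 0.8247

Since p-value > α = 0.1, we fail to reject H₀.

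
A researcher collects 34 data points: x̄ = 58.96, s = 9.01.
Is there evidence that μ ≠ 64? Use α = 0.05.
One-sample t-test:
H₀: μ = 64
H₁: μ ≠ 64
df = n - 1 = 33
t = (x̄ - μ₀) / (s/√n) = (58.96 - 64) / (9.01/√34) = -3.262
p-value = 0.0026

Since p-value < α = 0.05, we reject H₀.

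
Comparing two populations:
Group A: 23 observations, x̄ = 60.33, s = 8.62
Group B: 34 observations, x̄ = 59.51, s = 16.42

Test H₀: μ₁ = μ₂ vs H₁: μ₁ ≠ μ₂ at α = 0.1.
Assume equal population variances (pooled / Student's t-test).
Student's two-sample t-test (equal variances):
H₀: μ₁ = μ₂
H₁: μ₁ ≠ μ₂
df = n₁ + n₂ - 2 = 55
Pooled variance s_p² = [(n₁-1)s₁² + (n₂-1)s₂²] / (n₁ + n₂ - 2) = [(22)(8.62²) + (33)(16.42²)] / 55 = 191.4916
SE = √(s_p²(1/n₁ + 1/n₂)) = √(191.4916 × (1/23 + 1/34)) = 3.7360
t = (x̄₁ - x̄₂) / SE = (60.33 - 59.51) / 3.7360 = 0.82 / 3.7360 = 0.219
p-value = 0.8271

Since p-value > α = 0.1, we fail to reject H₀.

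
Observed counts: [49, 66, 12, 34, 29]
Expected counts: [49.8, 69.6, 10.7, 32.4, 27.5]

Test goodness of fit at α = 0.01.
Chi-square goodness of fit test:
H₀: observed counts match expected distribution
H₁: observed counts differ from expected distribution
df = k - 1 = 4
χ² = Σ(O - E)²/E
   = (49 - 49.8)²/49.8 + (66 - 69.6)²/69.6 + (12 - 10.7)²/10.7 + (34 - 32.4)²/32.4 + (29 - 27.5)²/27.5
   = 0.013 + 0.186 + 0.158 + 0.079 + 0.082
   = 0.52
p-value = 0.9717

Since p-value > α = 0.01, we fail to reject H₀.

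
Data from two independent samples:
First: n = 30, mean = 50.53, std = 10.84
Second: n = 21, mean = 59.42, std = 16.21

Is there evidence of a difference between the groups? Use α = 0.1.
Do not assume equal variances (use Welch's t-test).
Welch's two-sample t-test:
H₀: μ₁ = μ₂
H₁: μ₁ ≠ μ₂
s₁²/n₁ = 10.84²/30 = 3.9169,  s₂²/n₂ = 16.21²/21 = 12.5126
SE = √(s₁²/n₁ + s₂²/n₂) = √(3.9169 + 12.5126) = 4.0533
df (Welch-Satterthwaite) = (s₁²/n₁ + s₂²/n₂)² / [(s₁²/n₁)²/(n₁-1) + (s₂²/n₂)²/(n₂-1)] ≈ 32.30
t = (x̄₁ - x̄₂) / SE = (50.53 - 59.42) / 4.0533 = -8.89 / 4.0533 = -2.193
p-value = 0.0356

Since p-value < α = 0.1, we reject H₀.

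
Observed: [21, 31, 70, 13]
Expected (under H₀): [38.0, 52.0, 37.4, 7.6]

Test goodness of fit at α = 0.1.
Chi-square goodness of fit test:
H₀: observed counts match expected distribution
H₁: observed counts differ from expected distribution
df = k - 1 = 3
χ² = Σ(O - E)²/E
   = (21 - 38.0)²/38.0 + (31 - 52.0)²/52.0 + (70 - 37.4)²/37.4 + (13 - 7.6)²/7.6
   = 7.605 + 8.481 + 28.416 + 3.837
   = 48.34
p-value < 0.0001

Since p-value < α = 0.1, we reject H₀.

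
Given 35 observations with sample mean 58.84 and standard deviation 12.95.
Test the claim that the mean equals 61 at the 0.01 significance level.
One-sample t-test:
H₀: μ = 61
H₁: μ ≠ 61
df = n - 1 = 34
t = (x̄ - μ₀) / (s/√n) = (58.84 - 61) / (12.95/√35) = -0.987
p-value = 0.3307

Since p-value > α = 0.01, we fail to reject H₀.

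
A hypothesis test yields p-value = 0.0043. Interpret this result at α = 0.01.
Since p = 0.0043 < α = 0.01, reject H₀.
There is sufficient evidence to reject the null hypothesis; the result is statistically significant at the 0.01 level.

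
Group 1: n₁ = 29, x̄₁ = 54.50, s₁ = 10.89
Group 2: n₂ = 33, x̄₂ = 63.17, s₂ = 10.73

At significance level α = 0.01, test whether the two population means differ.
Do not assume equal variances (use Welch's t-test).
Welch's two-sample t-test:
H₀: μ₁ = μ₂
H₁: μ₁ ≠ μ₂
s₁²/n₁ = 10.89²/29 = 4.0894,  s₂²/n₂ = 10.73²/33 = 3.4889
SE = √(s₁²/n₁ + s₂²/n₂) = √(4.0894 + 3.4889) = 2.7529
df (Welch-Satterthwaite) = (s₁²/n₁ + s₂²/n₂)² / [(s₁²/n₁)²/(n₁-1) + (s₂²/n₂)²/(n₂-1)] ≈ 58.74
t = (x̄₁ - x̄₂) / SE = (54.50 - 63.17) / 2.7529 = -8.67 / 2.7529 = -3.149
p-value = 0.0026

Since p-value < α = 0.01, we reject H₀.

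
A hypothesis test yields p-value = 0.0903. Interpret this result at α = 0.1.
Since p = 0.0903 < α = 0.1, reject H₀.
There is sufficient evidence to reject the null hypothesis; the result is statistically significant at the 0.1 level.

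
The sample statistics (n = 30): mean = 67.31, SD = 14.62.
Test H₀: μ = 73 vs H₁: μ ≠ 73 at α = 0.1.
One-sample t-test:
H₀: μ = 73
H₁: μ ≠ 73
df = n - 1 = 29
t = (x̄ - μ₀) / (s/√n) = (67.31 - 73) / (14.62/√30) = -2.132
p-value = 0.0416

Since p-value < α = 0.1, we reject H₀.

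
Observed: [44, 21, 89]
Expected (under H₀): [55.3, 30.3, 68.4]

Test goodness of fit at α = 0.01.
Chi-square goodness of fit test:
H₀: observed counts match expected distribution
H₁: observed counts differ from expected distribution
df = k - 1 = 2
χ² = Σ(O - E)²/E
   = (44 - 55.3)²/55.3 + (21 - 30.3)²/30.3 + (89 - 68.4)²/68.4
   = 2.309 + 2.854 + 6.204
   = 11.37
p-value = 0.0034

Since p-value < α = 0.01, we reject H₀.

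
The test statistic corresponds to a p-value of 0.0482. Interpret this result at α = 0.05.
Since p = 0.0482 < α = 0.05, reject H₀.
There is sufficient evidence to reject the null hypothesis; the result is statistically significant at the 0.05 level.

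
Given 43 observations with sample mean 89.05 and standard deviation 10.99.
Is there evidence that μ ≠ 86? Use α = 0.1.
One-sample t-test:
H₀: μ = 86
H₁: μ ≠ 86
df = n - 1 = 42
t = (x̄ - μ₀) / (s/√n) = (89.05 - 86) / (10.99/√43) = 1.820
p-value = 0.0759

Since p-value < α = 0.1, we reject H₀.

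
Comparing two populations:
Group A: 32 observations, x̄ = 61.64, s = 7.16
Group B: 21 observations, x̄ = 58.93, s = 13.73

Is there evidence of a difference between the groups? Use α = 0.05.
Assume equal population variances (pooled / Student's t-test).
Student's two-sample t-test (equal variances):
H₀: μ₁ = μ₂
H₁: μ₁ ≠ μ₂
df = n₁ + n₂ - 2 = 51
Pooled variance s_p² = [(n₁-1)s₁² + (n₂-1)s₂²] / (n₁ + n₂ - 2) = [(31)(7.16²) + (20)(13.73²)] / 51 = 105.0881
SE = √(s_p²(1/n₁ + 1/n₂)) = √(105.0881 × (1/32 + 1/21)) = 2.8789
t = (x̄₁ - x̄₂) / SE = (61.64 - 58.93) / 2.8789 = 2.71 / 2.8789 = 0.941
p-value = 0.3510

Since p-value > α = 0.05, we fail to reject H₀.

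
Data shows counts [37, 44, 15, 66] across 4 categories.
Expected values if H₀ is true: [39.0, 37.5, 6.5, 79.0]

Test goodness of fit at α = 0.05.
Chi-square goodness of fit test:
H₀: observed counts match expected distribution
H₁: observed counts differ from expected distribution
df = k - 1 = 3
χ² = Σ(O - E)²/E
   = (37 - 39.0)²/39.0 + (44 - 37.5)²/37.5 + (15 - 6.5)²/6.5 + (66 - 79.0)²/79.0
   = 0.103 + 1.127 + 11.115 + 2.139
   = 14.48
p-value = 0.0023

Since p-value < α = 0.05, we reject H₀.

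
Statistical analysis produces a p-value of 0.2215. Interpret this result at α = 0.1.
Since p = 0.2215 > α = 0.1, fail to reject H₀.
There is insufficient evidence to reject the null hypothesis; the result is not statistically significant at the 0.1 level.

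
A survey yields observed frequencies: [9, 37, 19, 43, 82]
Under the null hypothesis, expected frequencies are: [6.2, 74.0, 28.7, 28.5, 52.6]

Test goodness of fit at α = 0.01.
Chi-square goodness of fit test:
H₀: observed counts match expected distribution
H₁: observed counts differ from expected distribution
df = k - 1 = 4
χ² = Σ(O - E)²/E
   = (9 - 6.2)²/6.2 + (37 - 74.0)²/74.0 + (19 - 28.7)²/28.7 + (43 - 28.5)²/28.5 + (82 - 52.6)²/52.6
   = 1.265 + 18.500 + 3.278 + 7.377 + 16.433
   = 46.85
p-value < 0.0001

Since p-value < α = 0.01, we reject H₀.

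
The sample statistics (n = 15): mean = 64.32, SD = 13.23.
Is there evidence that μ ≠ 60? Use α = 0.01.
One-sample t-test:
H₀: μ = 60
H₁: μ ≠ 60
df = n - 1 = 14
t = (x̄ - μ₀) / (s/√n) = (64.32 - 60) / (13.23/√15) = 1.265
p-value = 0.2266

Since p-value > α = 0.01, we fail to reject H₀.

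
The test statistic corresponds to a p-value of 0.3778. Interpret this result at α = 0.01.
Since p = 0.3778 > α = 0.01, fail to reject H₀.
There is insufficient evidence to reject the null hypothesis; the result is not statistically significant at the 0.01 level.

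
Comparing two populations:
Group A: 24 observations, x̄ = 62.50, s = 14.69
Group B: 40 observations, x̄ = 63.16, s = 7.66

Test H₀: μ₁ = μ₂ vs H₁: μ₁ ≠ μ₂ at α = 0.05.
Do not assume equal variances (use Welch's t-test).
Welch's two-sample t-test:
H₀: μ₁ = μ₂
H₁: μ₁ ≠ μ₂
s₁²/n₁ = 14.69²/24 = 8.9915,  s₂²/n₂ = 7.66²/40 = 1.4669
SE = √(s₁²/n₁ + s₂²/n₂) = √(8.9915 + 1.4669) = 3.2339
df (Welch-Satterthwaite) = (s₁²/n₁ + s₂²/n₂)² / [(s₁²/n₁)²/(n₁-1) + (s₂²/n₂)²/(n₂-1)] ≈ 30.64
t = (x̄₁ - x̄₂) / SE = (62.50 - 63.16) / 3.2339 = -0.66 / 3.2339 = -0.204
p-value = 0.8396

Since p-value > α = 0.05, we fail to reject H₀.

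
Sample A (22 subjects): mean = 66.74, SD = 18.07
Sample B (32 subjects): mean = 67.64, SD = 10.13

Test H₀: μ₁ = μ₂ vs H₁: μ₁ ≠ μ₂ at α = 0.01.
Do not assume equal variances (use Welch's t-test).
Welch's two-sample t-test:
H₀: μ₁ = μ₂
H₁: μ₁ ≠ μ₂
s₁²/n₁ = 18.07²/22 = 14.8420,  s₂²/n₂ = 10.13²/32 = 3.2068
SE = √(s₁²/n₁ + s₂²/n₂) = √(14.8420 + 3.2068) = 4.2484
df (Welch-Satterthwaite) = (s₁²/n₁ + s₂²/n₂)² / [(s₁²/n₁)²/(n₁-1) + (s₂²/n₂)²/(n₂-1)] ≈ 30.10
t = (x̄₁ - x̄₂) / SE = (66.74 - 67.64) / 4.2484 = -0.90 / 4.2484 = -0.212
p-value = 0.8337

Since p-value > α = 0.01, we fail to reject H₀.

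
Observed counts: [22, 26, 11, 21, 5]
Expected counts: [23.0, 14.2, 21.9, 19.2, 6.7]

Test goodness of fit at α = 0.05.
Chi-square goodness of fit test:
H₀: observed counts match expected distribution
H₁: observed counts differ from expected distribution
df = k - 1 = 4
χ² = Σ(O - E)²/E
   = (22 - 23.0)²/23.0 + (26 - 14.2)²/14.2 + (11 - 21.9)²/21.9 + (21 - 19.2)²/19.2 + (5 - 6.7)²/6.7
   = 0.043 + 9.806 + 5.425 + 0.169 + 0.431
   = 15.87
p-value = 0.0032

Since p-value < α = 0.05, we reject H₀.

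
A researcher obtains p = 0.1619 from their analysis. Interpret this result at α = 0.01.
Since p = 0.1619 > α = 0.01, fail to reject H₀.
There is insufficient evidence to reject the null hypothesis; the result is not statistically significant at the 0.01 level.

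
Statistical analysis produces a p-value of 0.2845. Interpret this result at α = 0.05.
Since p = 0.2845 > α = 0.05, fail to reject H₀.
There is insufficient evidence to reject the null hypothesis; the result is not statistically significant at the 0.05 level.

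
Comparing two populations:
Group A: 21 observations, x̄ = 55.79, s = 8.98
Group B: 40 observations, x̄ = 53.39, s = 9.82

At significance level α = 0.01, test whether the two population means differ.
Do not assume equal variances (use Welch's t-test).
Welch's two-sample t-test:
H₀: μ₁ = μ₂
H₁: μ₁ ≠ μ₂
s₁²/n₁ = 8.98²/21 = 3.8400,  s₂²/n₂ = 9.82²/40 = 2.4108
SE = √(s₁²/n₁ + s₂²/n₂) = √(3.8400 + 2.4108) = 2.5002
df (Welch-Satterthwaite) = (s₁²/n₁ + s₂²/n₂)² / [(s₁²/n₁)²/(n₁-1) + (s₂²/n₂)²/(n₂-1)] ≈ 44.08
t = (x̄₁ - x̄₂) / SE = (55.79 - 53.39) / 2.5002 = 2.40 / 2.5002 = 0.960
p-value = 0.3423

Since p-value > α = 0.01, we fail to reject H₀.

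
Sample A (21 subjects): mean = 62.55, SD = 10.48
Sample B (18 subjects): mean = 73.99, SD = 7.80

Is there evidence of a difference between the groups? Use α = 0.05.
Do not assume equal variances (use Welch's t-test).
Welch's two-sample t-test:
H₀: μ₁ = μ₂
H₁: μ₁ ≠ μ₂
s₁²/n₁ = 10.48²/21 = 5.2300,  s₂²/n₂ = 7.80²/18 = 3.3800
SE = √(s₁²/n₁ + s₂²/n₂) = √(5.2300 + 3.3800) = 2.9343
df (Welch-Satterthwaite) = (s₁²/n₁ + s₂²/n₂)² / [(s₁²/n₁)²/(n₁-1) + (s₂²/n₂)²/(n₂-1)] ≈ 36.35
t = (x̄₁ - x̄₂) / SE = (62.55 - 73.99) / 2.9343 = -11.44 / 2.9343 = -3.899
p-value = 0.0004

Since p-value < α = 0.05, we reject H₀.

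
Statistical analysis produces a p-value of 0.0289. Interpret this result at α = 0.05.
Since p = 0.0289 < α = 0.05, reject H₀.
There is sufficient evidence to reject the null hypothesis; the result is statistically significant at the 0.05 level.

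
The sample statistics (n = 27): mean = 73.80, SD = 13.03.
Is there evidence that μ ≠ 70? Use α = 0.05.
One-sample t-test:
H₀: μ = 70
H₁: μ ≠ 70
df = n - 1 = 26
t = (x̄ - μ₀) / (s/√n) = (73.80 - 70) / (13.03/√27) = 1.515
p-value = 0.1417

Since p-value > α = 0.05, we fail to reject H₀.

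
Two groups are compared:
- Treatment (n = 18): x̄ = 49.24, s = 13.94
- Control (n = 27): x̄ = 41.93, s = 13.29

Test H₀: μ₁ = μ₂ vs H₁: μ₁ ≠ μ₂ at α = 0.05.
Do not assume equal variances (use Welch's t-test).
Welch's two-sample t-test:
H₀: μ₁ = μ₂
H₁: μ₁ ≠ μ₂
s₁²/n₁ = 13.94²/18 = 10.7958,  s₂²/n₂ = 13.29²/27 = 6.5416
SE = √(s₁²/n₁ + s₂²/n₂) = √(10.7958 + 6.5416) = 4.1638
df (Welch-Satterthwaite) = (s₁²/n₁ + s₂²/n₂)² / [(s₁²/n₁)²/(n₁-1) + (s₂²/n₂)²/(n₂-1)] ≈ 35.36
t = (x̄₁ - x̄₂) / SE = (49.24 - 41.93) / 4.1638 = 7.31 / 4.1638 = 1.756
p-value = 0.0878

Since p-value > α = 0.05, we fail to reject H₀.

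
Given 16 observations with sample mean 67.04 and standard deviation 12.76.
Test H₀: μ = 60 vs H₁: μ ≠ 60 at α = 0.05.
One-sample t-test:
H₀: μ = 60
H₁: μ ≠ 60
df = n - 1 = 15
t = (x̄ - μ₀) / (s/√n) = (67.04 - 60) / (12.76/√16) = 2.207
p-value = 0.0433

Since p-value < α = 0.05, we reject H₀.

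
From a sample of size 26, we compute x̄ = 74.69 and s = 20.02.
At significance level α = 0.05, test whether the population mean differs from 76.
One-sample t-test:
H₀: μ = 76
H₁: μ ≠ 76
df = n - 1 = 25
t = (x̄ - μ₀) / (s/√n) = (74.69 - 76) / (20.02/√26) = -0.334
p-value = 0.7414

Since p-value > α = 0.05, we fail to reject H₀.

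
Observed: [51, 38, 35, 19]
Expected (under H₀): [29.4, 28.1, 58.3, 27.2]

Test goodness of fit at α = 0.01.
Chi-square goodness of fit test:
H₀: observed counts match expected distribution
H₁: observed counts differ from expected distribution
df = k - 1 = 3
χ² = Σ(O - E)²/E
   = (51 - 29.4)²/29.4 + (38 - 28.1)²/28.1 + (35 - 58.3)²/58.3 + (19 - 27.2)²/27.2
   = 15.869 + 3.488 + 9.312 + 2.472
   = 31.14
p-value < 0.0001

Since p-value < α = 0.01, we reject H₀.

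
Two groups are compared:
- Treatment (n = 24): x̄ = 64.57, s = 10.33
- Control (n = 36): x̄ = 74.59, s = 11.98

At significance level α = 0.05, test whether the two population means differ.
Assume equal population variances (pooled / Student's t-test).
Student's two-sample t-test (equal variances):
H₀: μ₁ = μ₂
H₁: μ₁ ≠ μ₂
df = n₁ + n₂ - 2 = 58
Pooled variance s_p² = [(n₁-1)s₁² + (n₂-1)s₂²] / (n₁ + n₂ - 2) = [(23)(10.33²) + (35)(11.98²)] / 58 = 128.9227
SE = √(s_p²(1/n₁ + 1/n₂)) = √(128.9227 × (1/24 + 1/36)) = 2.9922
t = (x̄₁ - x̄₂) / SE = (64.57 - 74.59) / 2.9922 = -10.02 / 2.9922 = -3.349
p-value = 0.0014

Since p-value < α = 0.05, we reject H₀.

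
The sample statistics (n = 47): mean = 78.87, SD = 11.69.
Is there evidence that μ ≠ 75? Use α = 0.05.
One-sample t-test:
H₀: μ = 75
H₁: μ ≠ 75
df = n - 1 = 46
t = (x̄ - μ₀) / (s/√n) = (78.87 - 75) / (11.69/√47) = 2.270
p-value = 0.0280

Since p-value < α = 0.05, we reject H₀.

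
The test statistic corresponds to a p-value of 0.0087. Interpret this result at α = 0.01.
Since p = 0.0087 < α = 0.01, reject H₀.
There is sufficient evidence to reject the null hypothesis; the result is statistically significant at the 0.01 level.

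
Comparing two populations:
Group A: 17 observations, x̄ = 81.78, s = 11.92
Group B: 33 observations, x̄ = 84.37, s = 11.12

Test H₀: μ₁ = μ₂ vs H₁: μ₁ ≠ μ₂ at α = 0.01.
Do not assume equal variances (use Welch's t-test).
Welch's two-sample t-test:
H₀: μ₁ = μ₂
H₁: μ₁ ≠ μ₂
s₁²/n₁ = 11.92²/17 = 8.3580,  s₂²/n₂ = 11.12²/33 = 3.7471
SE = √(s₁²/n₁ + s₂²/n₂) = √(8.3580 + 3.7471) = 3.4792
df (Welch-Satterthwaite) = (s₁²/n₁ + s₂²/n₂)² / [(s₁²/n₁)²/(n₁-1) + (s₂²/n₂)²/(n₂-1)] ≈ 30.50
t = (x̄₁ - x̄₂) / SE = (81.78 - 84.37) / 3.4792 = -2.59 / 3.4792 = -0.744
p-value = 0.4623

Since p-value > α = 0.01, we fail to reject H₀.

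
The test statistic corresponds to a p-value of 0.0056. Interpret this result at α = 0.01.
Since p = 0.0056 < α = 0.01, reject H₀.
There is sufficient evidence to reject the null hypothesis; the result is statistically significant at the 0.01 level.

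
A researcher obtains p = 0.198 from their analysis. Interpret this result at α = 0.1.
Since p = 0.198 > α = 0.1, fail to reject H₀.
There is insufficient evidence to reject the null hypothesis; the result is not statistically significant at the 0.1 level.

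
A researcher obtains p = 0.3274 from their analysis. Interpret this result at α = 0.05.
Since p = 0.3274 > α = 0.05, fail to reject H₀.
There is insufficient evidence to reject the null hypothesis; the result is not statistically significant at the 0.05 level.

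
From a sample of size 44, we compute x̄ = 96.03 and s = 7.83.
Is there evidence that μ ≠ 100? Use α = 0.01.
One-sample t-test:
H₀: μ = 100
H₁: μ ≠ 100
df = n - 1 = 43
t = (x̄ - μ₀) / (s/√n) = (96.03 - 100) / (7.83/√44) = -3.363
p-value = 0.0016

Since p-value < α = 0.01, we reject H₀.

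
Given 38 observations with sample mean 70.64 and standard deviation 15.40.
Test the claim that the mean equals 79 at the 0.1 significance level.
One-sample t-test:
H₀: μ = 79
H₁: μ ≠ 79
df = n - 1 = 37
t = (x̄ - μ₀) / (s/√n) = (70.64 - 79) / (15.40/√38) = -3.346
p-value = 0.0019

Since p-value < α = 0.1, we reject H₀.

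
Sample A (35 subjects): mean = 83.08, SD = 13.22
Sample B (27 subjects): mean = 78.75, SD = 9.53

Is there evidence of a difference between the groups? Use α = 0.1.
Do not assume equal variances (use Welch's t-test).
Welch's two-sample t-test:
H₀: μ₁ = μ₂
H₁: μ₁ ≠ μ₂
s₁²/n₁ = 13.22²/35 = 4.9934,  s₂²/n₂ = 9.53²/27 = 3.3637
SE = √(s₁²/n₁ + s₂²/n₂) = √(4.9934 + 3.3637) = 2.8909
df (Welch-Satterthwaite) = (s₁²/n₁ + s₂²/n₂)² / [(s₁²/n₁)²/(n₁-1) + (s₂²/n₂)²/(n₂-1)] ≈ 59.77
t = (x̄₁ - x̄₂) / SE = (83.08 - 78.75) / 2.8909 = 4.33 / 2.8909 = 1.498
p-value = 0.1394

Since p-value > α = 0.1, we fail to reject H₀.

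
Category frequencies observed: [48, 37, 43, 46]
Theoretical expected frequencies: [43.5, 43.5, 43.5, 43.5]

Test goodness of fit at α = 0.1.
Chi-square goodness of fit test:
H₀: observed counts match expected distribution
H₁: observed counts differ from expected distribution
df = k - 1 = 3
χ² = Σ(O - E)²/E
   = (48 - 43.5)²/43.5 + (37 - 43.5)²/43.5 + (43 - 43.5)²/43.5 + (46 - 43.5)²/43.5
   = 0.466 + 0.971 + 0.006 + 0.144
   = 1.59
p-value = 0.6625

Since p-value > α = 0.1, we fail to reject H₀.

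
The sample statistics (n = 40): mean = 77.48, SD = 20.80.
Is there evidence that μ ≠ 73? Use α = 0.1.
One-sample t-test:
H₀: μ = 73
H₁: μ ≠ 73
df = n - 1 = 39
t = (x̄ - μ₀) / (s/√n) = (77.48 - 73) / (20.80/√40) = 1.362
p-value = 0.1809

Since p-value > α = 0.1, we fail to reject H₀.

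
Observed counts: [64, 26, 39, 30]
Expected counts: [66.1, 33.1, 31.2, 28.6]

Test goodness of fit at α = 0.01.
Chi-square goodness of fit test:
H₀: observed counts match expected distribution
H₁: observed counts differ from expected distribution
df = k - 1 = 3
χ² = Σ(O - E)²/E
   = (64 - 66.1)²/66.1 + (26 - 33.1)²/33.1 + (39 - 31.2)²/31.2 + (30 - 28.6)²/28.6
   = 0.067 + 1.523 + 1.950 + 0.069
   = 3.61
p-value = 0.3070

Since p-value > α = 0.01, we fail to reject H₀.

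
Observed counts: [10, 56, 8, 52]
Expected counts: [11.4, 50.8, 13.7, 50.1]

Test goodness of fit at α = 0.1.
Chi-square goodness of fit test:
H₀: observed counts match expected distribution
H₁: observed counts differ from expected distribution
df = k - 1 = 3
χ² = Σ(O - E)²/E
   = (10 - 11.4)²/11.4 + (56 - 50.8)²/50.8 + (8 - 13.7)²/13.7 + (52 - 50.1)²/50.1
   = 0.172 + 0.532 + 2.372 + 0.072
   = 3.15
p-value = 0.3694

Since p-value > α = 0.1, we fail to reject H₀.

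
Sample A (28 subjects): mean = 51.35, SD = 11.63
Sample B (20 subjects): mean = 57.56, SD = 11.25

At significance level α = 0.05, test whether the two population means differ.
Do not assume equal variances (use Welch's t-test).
Welch's two-sample t-test:
H₀: μ₁ = μ₂
H₁: μ₁ ≠ μ₂
s₁²/n₁ = 11.63²/28 = 4.8306,  s₂²/n₂ = 11.25²/20 = 6.3281
SE = √(s₁²/n₁ + s₂²/n₂) = √(4.8306 + 6.3281) = 3.3405
df (Welch-Satterthwaite) = (s₁²/n₁ + s₂²/n₂)² / [(s₁²/n₁)²/(n₁-1) + (s₂²/n₂)²/(n₂-1)] ≈ 41.90
t = (x̄₁ - x̄₂) / SE = (51.35 - 57.56) / 3.3405 = -6.21 / 3.3405 = -1.859
p-value = 0.0701

Since p-value > α = 0.05, we fail to reject H₀.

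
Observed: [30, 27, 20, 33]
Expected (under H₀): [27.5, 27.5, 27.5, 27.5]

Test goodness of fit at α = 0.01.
Chi-square goodness of fit test:
H₀: observed counts match expected distribution
H₁: observed counts differ from expected distribution
df = k - 1 = 3
χ² = Σ(O - E)²/E
   = (30 - 27.5)²/27.5 + (27 - 27.5)²/27.5 + (20 - 27.5)²/27.5 + (33 - 27.5)²/27.5
   = 0.227 + 0.009 + 2.045 + 1.100
   = 3.38
p-value = 0.3364

Since p-value > α = 0.01, we fail to reject H₀.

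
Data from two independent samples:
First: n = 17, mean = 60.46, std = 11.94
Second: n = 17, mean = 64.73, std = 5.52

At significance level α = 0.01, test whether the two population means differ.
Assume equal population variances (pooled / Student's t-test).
Student's two-sample t-test (equal variances):
H₀: μ₁ = μ₂
H₁: μ₁ ≠ μ₂
df = n₁ + n₂ - 2 = 32
Pooled variance s_p² = [(n₁-1)s₁² + (n₂-1)s₂²] / (n₁ + n₂ - 2) = [(16)(11.94²) + (16)(5.52²)] / 32 = 86.5170
SE = √(s_p²(1/n₁ + 1/n₂)) = √(86.5170 × (1/17 + 1/17)) = 3.1904
t = (x̄₁ - x̄₂) / SE = (60.46 - 64.73) / 3.1904 = -4.27 / 3.1904 = -1.338
p-value = 0.1902

Since p-value > α = 0.01, we fail to reject H₀.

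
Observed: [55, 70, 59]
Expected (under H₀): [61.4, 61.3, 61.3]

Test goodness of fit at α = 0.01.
Chi-square goodness of fit test:
H₀: observed counts match expected distribution
H₁: observed counts differ from expected distribution
df = k - 1 = 2
χ² = Σ(O - E)²/E
   = (55 - 61.4)²/61.4 + (70 - 61.3)²/61.3 + (59 - 61.3)²/61.3
   = 0.667 + 1.235 + 0.086
   = 1.99
p-value = 0.3701

Since p-value > α = 0.01, we fail to reject H₀.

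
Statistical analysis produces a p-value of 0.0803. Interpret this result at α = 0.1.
Since p = 0.0803 < α = 0.1, reject H₀.
There is sufficient evidence to reject the null hypothesis; the result is statistically significant at the 0.1 level.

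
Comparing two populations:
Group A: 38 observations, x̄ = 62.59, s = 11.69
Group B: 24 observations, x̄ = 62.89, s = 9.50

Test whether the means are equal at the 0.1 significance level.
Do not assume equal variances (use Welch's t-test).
Welch's two-sample t-test:
H₀: μ₁ = μ₂
H₁: μ₁ ≠ μ₂
s₁²/n₁ = 11.69²/38 = 3.5962,  s₂²/n₂ = 9.50²/24 = 3.7604
SE = √(s₁²/n₁ + s₂²/n₂) = √(3.5962 + 3.7604) = 2.7123
df (Welch-Satterthwaite) = (s₁²/n₁ + s₂²/n₂)² / [(s₁²/n₁)²/(n₁-1) + (s₂²/n₂)²/(n₂-1)] ≈ 56.12
t = (x̄₁ - x̄₂) / SE = (62.59 - 62.89) / 2.7123 = -0.30 / 2.7123 = -0.111
p-value = 0.9123

Since p-value > α = 0.1, we fail to reject H₀.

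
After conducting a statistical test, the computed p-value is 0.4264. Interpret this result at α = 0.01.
Since p = 0.4264 > α = 0.01, fail to reject H₀.
There is insufficient evidence to reject the null hypothesis; the result is not statistically significant at the 0.01 level.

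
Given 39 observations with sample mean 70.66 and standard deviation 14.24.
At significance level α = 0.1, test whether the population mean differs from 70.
One-sample t-test:
H₀: μ = 70
H₁: μ ≠ 70
df = n - 1 = 38
t = (x̄ - μ₀) / (s/√n) = (70.66 - 70) / (14.24/√39) = 0.289
p-value = 0.7738

Since p-value > α = 0.1, we fail to reject H₀.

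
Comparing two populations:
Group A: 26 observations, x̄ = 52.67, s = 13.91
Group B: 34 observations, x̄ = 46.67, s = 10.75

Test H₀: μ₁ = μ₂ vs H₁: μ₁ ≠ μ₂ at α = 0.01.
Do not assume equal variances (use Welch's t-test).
Welch's two-sample t-test:
H₀: μ₁ = μ₂
H₁: μ₁ ≠ μ₂
s₁²/n₁ = 13.91²/26 = 7.4419,  s₂²/n₂ = 10.75²/34 = 3.3989
SE = √(s₁²/n₁ + s₂²/n₂) = √(7.4419 + 3.3989) = 3.2925
df (Welch-Satterthwaite) = (s₁²/n₁ + s₂²/n₂)² / [(s₁²/n₁)²/(n₁-1) + (s₂²/n₂)²/(n₂-1)] ≈ 45.81
t = (x̄₁ - x̄₂) / SE = (52.67 - 46.67) / 3.2925 = 6.00 / 3.2925 = 1.822
p-value = 0.0749

Since p-value > α = 0.01, we fail to reject H₀.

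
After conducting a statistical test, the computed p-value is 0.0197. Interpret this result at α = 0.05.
Since p = 0.0197 < α = 0.05, reject H₀.
There is sufficient evidence to reject the null hypothesis; the result is statistically significant at the 0.05 level.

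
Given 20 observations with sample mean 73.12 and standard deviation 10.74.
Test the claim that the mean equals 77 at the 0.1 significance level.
One-sample t-test:
H₀: μ = 77
H₁: μ ≠ 77
df = n - 1 = 19
t = (x̄ - μ₀) / (s/√n) = (73.12 - 77) / (10.74/√20) = -1.616
p-value = 0.1227

Since p-value > α = 0.1, we fail to reject H₀.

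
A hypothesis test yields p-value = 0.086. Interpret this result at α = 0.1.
Since p = 0.086 < α = 0.1, reject H₀.
There is sufficient evidence to reject the null hypothesis; the result is statistically significant at the 0.1 level.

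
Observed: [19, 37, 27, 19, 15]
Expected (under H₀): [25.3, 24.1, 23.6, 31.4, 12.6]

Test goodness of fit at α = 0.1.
Chi-square goodness of fit test:
H₀: observed counts match expected distribution
H₁: observed counts differ from expected distribution
df = k - 1 = 4
χ² = Σ(O - E)²/E
   = (19 - 25.3)²/25.3 + (37 - 24.1)²/24.1 + (27 - 23.6)²/23.6 + (19 - 31.4)²/31.4 + (15 - 12.6)²/12.6
   = 1.569 + 6.905 + 0.490 + 4.897 + 0.457
   = 14.32
p-value = 0.0063

Since p-value < α = 0.1, we reject H₀.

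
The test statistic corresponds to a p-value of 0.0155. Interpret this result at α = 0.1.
Since p = 0.0155 < α = 0.1, reject H₀.
There is sufficient evidence to reject the null hypothesis; the result is statistically significant at the 0.1 level.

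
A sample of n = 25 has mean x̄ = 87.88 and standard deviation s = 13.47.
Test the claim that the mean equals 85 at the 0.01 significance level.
One-sample t-test:
H₀: μ = 85
H₁: μ ≠ 85
df = n - 1 = 24
t = (x̄ - μ₀) / (s/√n) = (87.88 - 85) / (13.47/√25) = 1.069
p-value = 0.2957

Since p-value > α = 0.01, we fail to reject H₀.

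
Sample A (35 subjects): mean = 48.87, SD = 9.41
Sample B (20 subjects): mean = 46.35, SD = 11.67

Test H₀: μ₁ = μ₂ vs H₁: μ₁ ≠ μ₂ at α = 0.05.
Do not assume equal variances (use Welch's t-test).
Welch's two-sample t-test:
H₀: μ₁ = μ₂
H₁: μ₁ ≠ μ₂
s₁²/n₁ = 9.41²/35 = 2.5299,  s₂²/n₂ = 11.67²/20 = 6.8094
SE = √(s₁²/n₁ + s₂²/n₂) = √(2.5299 + 6.8094) = 3.0560
df (Welch-Satterthwaite) = (s₁²/n₁ + s₂²/n₂)² / [(s₁²/n₁)²/(n₁-1) + (s₂²/n₂)²/(n₂-1)] ≈ 33.18
t = (x̄₁ - x̄₂) / SE = (48.87 - 46.35) / 3.0560 = 2.52 / 3.0560 = 0.825
p-value = 0.4155

Since p-value > α = 0.05, we fail to reject H₀.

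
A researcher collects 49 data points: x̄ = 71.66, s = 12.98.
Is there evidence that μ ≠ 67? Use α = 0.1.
One-sample t-test:
H₀: μ = 67
H₁: μ ≠ 67
df = n - 1 = 48
t = (x̄ - μ₀) / (s/√n) = (71.66 - 67) / (12.98/√49) = 2.513
p-value = 0.0154

Since p-value < α = 0.1, we reject H₀.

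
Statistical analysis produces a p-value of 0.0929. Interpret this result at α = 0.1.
Since p = 0.0929 < α = 0.1, reject H₀.
There is sufficient evidence to reject the null hypothesis; the result is statistically significant at the 0.1 level.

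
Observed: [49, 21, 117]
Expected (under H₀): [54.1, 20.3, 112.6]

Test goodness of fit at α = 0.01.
Chi-square goodness of fit test:
H₀: observed counts match expected distribution
H₁: observed counts differ from expected distribution
df = k - 1 = 2
χ² = Σ(O - E)²/E
   = (49 - 54.1)²/54.1 + (21 - 20.3)²/20.3 + (117 - 112.6)²/112.6
   = 0.481 + 0.024 + 0.172
   = 0.68
p-value = 0.7129

Since p-value > α = 0.01, we fail to reject H₀.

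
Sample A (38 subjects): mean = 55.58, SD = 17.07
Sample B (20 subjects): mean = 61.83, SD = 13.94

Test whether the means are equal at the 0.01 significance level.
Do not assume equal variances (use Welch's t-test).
Welch's two-sample t-test:
H₀: μ₁ = μ₂
H₁: μ₁ ≠ μ₂
s₁²/n₁ = 17.07²/38 = 7.6680,  s₂²/n₂ = 13.94²/20 = 9.7162
SE = √(s₁²/n₁ + s₂²/n₂) = √(7.6680 + 9.7162) = 4.1694
df (Welch-Satterthwaite) = (s₁²/n₁ + s₂²/n₂)² / [(s₁²/n₁)²/(n₁-1) + (s₂²/n₂)²/(n₂-1)] ≈ 46.08
t = (x̄₁ - x̄₂) / SE = (55.58 - 61.83) / 4.1694 = -6.25 / 4.1694 = -1.499
p-value = 0.1407

Since p-value > α = 0.01, we fail to reject H₀.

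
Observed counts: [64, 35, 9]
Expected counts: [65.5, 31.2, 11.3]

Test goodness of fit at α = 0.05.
Chi-square goodness of fit test:
H₀: observed counts match expected distribution
H₁: observed counts differ from expected distribution
df = k - 1 = 2
χ² = Σ(O - E)²/E
   = (64 - 65.5)²/65.5 + (35 - 31.2)²/31.2 + (9 - 11.3)²/11.3
   = 0.034 + 0.463 + 0.468
   = 0.97
p-value = 0.6171

Since p-value > α = 0.05, we fail to reject H₀.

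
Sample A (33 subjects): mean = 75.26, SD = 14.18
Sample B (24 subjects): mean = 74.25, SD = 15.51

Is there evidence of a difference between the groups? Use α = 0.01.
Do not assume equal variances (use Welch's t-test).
Welch's two-sample t-test:
H₀: μ₁ = μ₂
H₁: μ₁ ≠ μ₂
s₁²/n₁ = 14.18²/33 = 6.0931,  s₂²/n₂ = 15.51²/24 = 10.0233
SE = √(s₁²/n₁ + s₂²/n₂) = √(6.0931 + 10.0233) = 4.0145
df (Welch-Satterthwaite) = (s₁²/n₁ + s₂²/n₂)² / [(s₁²/n₁)²/(n₁-1) + (s₂²/n₂)²/(n₂-1)] ≈ 46.98
t = (x̄₁ - x̄₂) / SE = (75.26 - 74.25) / 4.0145 = 1.01 / 4.0145 = 0.252
p-value = 0.8025

Since p-value > α = 0.01, we fail to reject H₀.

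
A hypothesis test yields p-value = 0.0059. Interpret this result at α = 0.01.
Since p = 0.0059 < α = 0.01, reject H₀.
There is sufficient evidence to reject the null hypothesis; the result is statistically significant at the 0.01 level.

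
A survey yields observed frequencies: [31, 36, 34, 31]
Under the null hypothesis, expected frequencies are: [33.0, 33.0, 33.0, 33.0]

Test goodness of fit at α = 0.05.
Chi-square goodness of fit test:
H₀: observed counts match expected distribution
H₁: observed counts differ from expected distribution
df = k - 1 = 3
χ² = Σ(O - E)²/E
   = (31 - 33.0)²/33.0 + (36 - 33.0)²/33.0 + (34 - 33.0)²/33.0 + (31 - 33.0)²/33.0
   = 0.121 + 0.273 + 0.030 + 0.121
   = 0.55
p-value = 0.9088

Since p-value > α = 0.05, we fail to reject H₀.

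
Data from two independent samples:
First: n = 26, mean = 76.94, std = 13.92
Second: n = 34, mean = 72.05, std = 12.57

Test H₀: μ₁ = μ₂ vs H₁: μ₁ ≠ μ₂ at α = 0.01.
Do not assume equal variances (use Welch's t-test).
Welch's two-sample t-test:
H₀: μ₁ = μ₂
H₁: μ₁ ≠ μ₂
s₁²/n₁ = 13.92²/26 = 7.4526,  s₂²/n₂ = 12.57²/34 = 4.6472
SE = √(s₁²/n₁ + s₂²/n₂) = √(7.4526 + 4.6472) = 3.4785
df (Welch-Satterthwaite) = (s₁²/n₁ + s₂²/n₂)² / [(s₁²/n₁)²/(n₁-1) + (s₂²/n₂)²/(n₂-1)] ≈ 50.90
t = (x̄₁ - x̄₂) / SE = (76.94 - 72.05) / 3.4785 = 4.89 / 3.4785 = 1.406
p-value = 0.1659

Since p-value > α = 0.01, we fail to reject H₀.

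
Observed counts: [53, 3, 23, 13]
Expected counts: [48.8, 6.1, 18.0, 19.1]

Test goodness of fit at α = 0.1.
Chi-square goodness of fit test:
H₀: observed counts match expected distribution
H₁: observed counts differ from expected distribution
df = k - 1 = 3
χ² = Σ(O - E)²/E
   = (53 - 48.8)²/48.8 + (3 - 6.1)²/6.1 + (23 - 18.0)²/18.0 + (13 - 19.1)²/19.1
   = 0.361 + 1.575 + 1.389 + 1.948
   = 5.27
p-value = 0.1528

Since p-value > α = 0.1, we fail to reject H₀.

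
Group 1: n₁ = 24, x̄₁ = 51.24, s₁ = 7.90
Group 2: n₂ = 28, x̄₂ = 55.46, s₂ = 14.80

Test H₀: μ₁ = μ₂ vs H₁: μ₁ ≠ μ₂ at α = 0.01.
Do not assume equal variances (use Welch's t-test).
Welch's two-sample t-test:
H₀: μ₁ = μ₂
H₁: μ₁ ≠ μ₂
s₁²/n₁ = 7.90²/24 = 2.6004,  s₂²/n₂ = 14.80²/28 = 7.8229
SE = √(s₁²/n₁ + s₂²/n₂) = √(2.6004 + 7.8229) = 3.2285
df (Welch-Satterthwaite) = (s₁²/n₁ + s₂²/n₂)² / [(s₁²/n₁)²/(n₁-1) + (s₂²/n₂)²/(n₂-1)] ≈ 42.43
t = (x̄₁ - x̄₂) / SE = (51.24 - 55.46) / 3.2285 = -4.22 / 3.2285 = -1.307
p-value = 0.1982

Since p-value > α = 0.01, we fail to reject H₀.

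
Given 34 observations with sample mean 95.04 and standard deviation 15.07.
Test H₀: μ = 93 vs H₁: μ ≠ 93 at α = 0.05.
One-sample t-test:
H₀: μ = 93
H₁: μ ≠ 93
df = n - 1 = 33
t = (x̄ - μ₀) / (s/√n) = (95.04 - 93) / (15.07/√34) = 0.789
p-value = 0.4356

Since p-value > α = 0.05, we fail to reject H₀.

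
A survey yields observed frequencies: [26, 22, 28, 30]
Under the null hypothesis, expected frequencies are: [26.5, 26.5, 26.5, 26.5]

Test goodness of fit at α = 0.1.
Chi-square goodness of fit test:
H₀: observed counts match expected distribution
H₁: observed counts differ from expected distribution
df = k - 1 = 3
χ² = Σ(O - E)²/E
   = (26 - 26.5)²/26.5 + (22 - 26.5)²/26.5 + (28 - 26.5)²/26.5 + (30 - 26.5)²/26.5
   = 0.009 + 0.764 + 0.085 + 0.462
   = 1.32
p-value = 0.7242

Since p-value > α = 0.1, we fail to reject H₀.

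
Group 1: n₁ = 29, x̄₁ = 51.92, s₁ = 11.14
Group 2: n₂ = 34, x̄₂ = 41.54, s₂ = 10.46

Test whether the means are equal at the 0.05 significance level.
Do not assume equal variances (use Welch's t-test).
Welch's two-sample t-test:
H₀: μ₁ = μ₂
H₁: μ₁ ≠ μ₂
s₁²/n₁ = 11.14²/29 = 4.2793,  s₂²/n₂ = 10.46²/34 = 3.2180
SE = √(s₁²/n₁ + s₂²/n₂) = √(4.2793 + 3.2180) = 2.7381
df (Welch-Satterthwaite) = (s₁²/n₁ + s₂²/n₂)² / [(s₁²/n₁)²/(n₁-1) + (s₂²/n₂)²/(n₂-1)] ≈ 58.08
t = (x̄₁ - x̄₂) / SE = (51.92 - 41.54) / 2.7381 = 10.38 / 2.7381 = 3.791
p-value = 0.0004

Since p-value < α = 0.05, we reject H₀.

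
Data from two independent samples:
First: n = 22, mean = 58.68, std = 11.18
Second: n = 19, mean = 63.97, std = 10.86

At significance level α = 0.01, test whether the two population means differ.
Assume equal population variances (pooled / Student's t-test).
Student's two-sample t-test (equal variances):
H₀: μ₁ = μ₂
H₁: μ₁ ≠ μ₂
df = n₁ + n₂ - 2 = 39
Pooled variance s_p² = [(n₁-1)s₁² + (n₂-1)s₂²] / (n₁ + n₂ - 2) = [(21)(11.18²) + (18)(10.86²)] / 39 = 121.7373
SE = √(s_p²(1/n₁ + 1/n₂)) = √(121.7373 × (1/22 + 1/19)) = 3.4555
t = (x̄₁ - x̄₂) / SE = (58.68 - 63.97) / 3.4555 = -5.29 / 3.4555 = -1.531
p-value = 0.1339

Since p-value > α = 0.01, we fail to reject H₀.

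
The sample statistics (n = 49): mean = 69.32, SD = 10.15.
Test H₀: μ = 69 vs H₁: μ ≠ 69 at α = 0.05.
One-sample t-test:
H₀: μ = 69
H₁: μ ≠ 69
df = n - 1 = 48
t = (x̄ - μ₀) / (s/√n) = (69.32 - 69) / (10.15/√49) = 0.221
p-value = 0.8263

Since p-value > α = 0.05, we fail to reject H₀.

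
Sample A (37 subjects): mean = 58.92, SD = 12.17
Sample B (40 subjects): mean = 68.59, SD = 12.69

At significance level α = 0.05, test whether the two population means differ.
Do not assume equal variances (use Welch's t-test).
Welch's two-sample t-test:
H₀: μ₁ = μ₂
H₁: μ₁ ≠ μ₂
s₁²/n₁ = 12.17²/37 = 4.0029,  s₂²/n₂ = 12.69²/40 = 4.0259
SE = √(s₁²/n₁ + s₂²/n₂) = √(4.0029 + 4.0259) = 2.8335
df (Welch-Satterthwaite) = (s₁²/n₁ + s₂²/n₂)² / [(s₁²/n₁)²/(n₁-1) + (s₂²/n₂)²/(n₂-1)] ≈ 74.90
t = (x̄₁ - x̄₂) / SE = (58.92 - 68.59) / 2.8335 = -9.67 / 2.8335 = -3.413
p-value = 0.0010

Since p-value < α = 0.05, we reject H₀.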